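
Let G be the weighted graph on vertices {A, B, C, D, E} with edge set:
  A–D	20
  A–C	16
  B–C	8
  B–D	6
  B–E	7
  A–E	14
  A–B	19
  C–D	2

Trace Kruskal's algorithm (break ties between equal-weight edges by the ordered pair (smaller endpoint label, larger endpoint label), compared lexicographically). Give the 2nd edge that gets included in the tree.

Kruskal's algorithm — process edges by increasing weight (ties by edge label):
C–D (2): add. Components now {A} {B} {C,D} {E}
B–D (6): add. Components now {A} {B,C,D} {E}
B–E (7): add. Components now {A} {B,C,D,E}
B–C (8): skip — B and C already connected.
A–E (14): add. Components now {A,B,C,D,E}
The 2nd edge added is B–D.

B-D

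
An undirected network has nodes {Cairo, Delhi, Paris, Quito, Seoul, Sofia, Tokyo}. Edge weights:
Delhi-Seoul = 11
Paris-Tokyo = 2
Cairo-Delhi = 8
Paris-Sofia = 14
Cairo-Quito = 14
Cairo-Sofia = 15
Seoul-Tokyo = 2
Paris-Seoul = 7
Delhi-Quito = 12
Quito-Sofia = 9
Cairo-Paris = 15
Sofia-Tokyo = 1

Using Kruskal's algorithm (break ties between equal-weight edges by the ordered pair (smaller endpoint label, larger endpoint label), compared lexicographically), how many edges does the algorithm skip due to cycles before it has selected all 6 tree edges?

Kruskal: consider edges lightest-first.
Sofia-Tokyo (1): add. Components now {Delhi} {Sofia,Tokyo} {Seoul} {Cairo} {Paris} {Quito}
Paris-Tokyo (2): add. Components now {Delhi} {Paris,Sofia,Tokyo} {Seoul} {Cairo} {Quito}
Seoul-Tokyo (2): add. Components now {Delhi} {Paris,Seoul,Sofia,Tokyo} {Cairo} {Quito}
Paris-Seoul (7): skip — Seoul and Paris already connected.
Cairo-Delhi (8): add. Components now {Cairo,Delhi} {Paris,Seoul,Sofia,Tokyo} {Quito}
Quito-Sofia (9): add. Components now {Cairo,Delhi} {Paris,Quito,Seoul,Sofia,Tokyo}
Delhi-Seoul (11): add. Components now {Cairo,Delhi,Paris,Quito,Seoul,Sofia,Tokyo}
Edges rejected before the tree was complete: 1.

1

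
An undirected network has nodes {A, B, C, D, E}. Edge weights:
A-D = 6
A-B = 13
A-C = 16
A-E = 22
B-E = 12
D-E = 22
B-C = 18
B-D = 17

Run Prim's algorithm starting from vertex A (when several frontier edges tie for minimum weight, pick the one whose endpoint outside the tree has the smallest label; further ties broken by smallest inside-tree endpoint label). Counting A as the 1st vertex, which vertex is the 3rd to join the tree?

Prim's algorithm from A:
Step 1: frontier [A-D 6, A-B 13, A-C 16, A-E 22] → take A-D (6); add D.
Step 2: frontier [A-B 13, A-C 16, A-E 22, B-D 17, D-E 22] → take A-B (13); add B.
Step 3: frontier [A-C 16, A-E 22, B-E 12, B-C 18, D-E 22] → take B-E (12); add E.
Step 4: frontier [A-C 16, B-C 18] → take A-C (16); add C.
Vertex order: A, D, B, E, C. The 3rd vertex is B.

B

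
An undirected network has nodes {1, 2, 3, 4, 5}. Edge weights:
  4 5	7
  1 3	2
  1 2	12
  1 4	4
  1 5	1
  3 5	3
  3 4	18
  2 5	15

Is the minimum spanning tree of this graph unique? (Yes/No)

Yes

Sort edges by weight, then run Kruskal:
1 5 (1): add. Components now {1,5} {2} {3} {4}
1 3 (2): add. Components now {1,3,5} {2} {4}
3 5 (3): skip — 3 and 5 already connected.
1 4 (4): add. Components now {1,3,4,5} {2}
4 5 (7): skip — 4 and 5 already connected.
1 2 (12): add. Components now {1,2,3,4,5}
Every non-tree edge has weight strictly greater than the heaviest edge on the tree path between its endpoints, so the MST is unique.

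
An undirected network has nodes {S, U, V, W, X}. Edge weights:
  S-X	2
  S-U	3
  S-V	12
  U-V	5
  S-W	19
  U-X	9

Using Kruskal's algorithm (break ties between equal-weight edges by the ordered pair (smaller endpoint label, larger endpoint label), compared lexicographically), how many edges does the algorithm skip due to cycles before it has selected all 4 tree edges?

2

Kruskal's algorithm — process edges by increasing weight (ties by edge label):
S-X (2): add — endpoints in different components.
S-U (3): add — endpoints in different components.
U-V (5): add — endpoints in different components.
U-X (9): skip — U and X already connected.
S-V (12): skip — S and V already connected.
S-W (19): add — endpoints in different components.
Edges rejected before the tree was complete: 2.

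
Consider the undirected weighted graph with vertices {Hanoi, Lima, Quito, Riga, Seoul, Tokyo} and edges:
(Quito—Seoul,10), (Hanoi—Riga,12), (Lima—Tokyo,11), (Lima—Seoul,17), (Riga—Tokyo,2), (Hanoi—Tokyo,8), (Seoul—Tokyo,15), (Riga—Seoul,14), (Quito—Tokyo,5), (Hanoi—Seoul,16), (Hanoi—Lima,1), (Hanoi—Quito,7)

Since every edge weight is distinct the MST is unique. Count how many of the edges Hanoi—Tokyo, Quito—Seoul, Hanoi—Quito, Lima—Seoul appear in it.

Kruskal: consider edges lightest-first.
Hanoi—Lima (1): add — endpoints in different components.
Riga—Tokyo (2): add — endpoints in different components.
Quito—Tokyo (5): add — endpoints in different components.
Hanoi—Quito (7): add — endpoints in different components.
Hanoi—Tokyo (8): skip — Tokyo and Hanoi already connected.
Quito—Seoul (10): add — endpoints in different components.
MST edge set: {Hanoi—Lima, Riga—Tokyo, Quito—Tokyo, Hanoi—Quito, Quito—Seoul}.
Of the listed edges, {Quito—Seoul, Hanoi—Quito} are in the MST → 2.

2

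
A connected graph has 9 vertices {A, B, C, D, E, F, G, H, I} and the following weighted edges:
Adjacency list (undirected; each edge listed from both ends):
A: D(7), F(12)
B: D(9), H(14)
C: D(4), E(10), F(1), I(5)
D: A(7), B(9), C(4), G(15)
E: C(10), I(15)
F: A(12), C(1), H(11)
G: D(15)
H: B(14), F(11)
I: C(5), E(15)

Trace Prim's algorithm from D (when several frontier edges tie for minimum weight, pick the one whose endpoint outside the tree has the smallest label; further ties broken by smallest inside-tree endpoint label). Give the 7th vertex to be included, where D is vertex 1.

Prim, starting at D.
Step 1: frontier [C D 4, A D 7, B D 9, D G 15] → take C D (4); add C.
Step 2: frontier [C F 1, C I 5, C E 10, A D 7, B D 9, D G 15] → take C F (1); add F.
Step 3: frontier [C I 5, C E 10, A D 7, B D 9, D G 15, F H 11, A F 12] → take C I (5); add I.
Step 4: frontier [C E 10, A D 7, B D 9, D G 15, F H 11, A F 12, E I 15] → take A D (7); add A.
Step 5: frontier [C E 10, B D 9, D G 15, F H 11, E I 15] → take B D (9); add B.
Step 6: frontier [B H 14, C E 10, D G 15, F H 11, E I 15] → take C E (10); add E.
Step 7: frontier [B H 14, D G 15, F H 11] → take F H (11); add H.
Step 8: frontier [D G 15] → take D G (15); add G.
Vertex order: D, C, F, I, A, B, E, H, G. The 7th vertex is E.

E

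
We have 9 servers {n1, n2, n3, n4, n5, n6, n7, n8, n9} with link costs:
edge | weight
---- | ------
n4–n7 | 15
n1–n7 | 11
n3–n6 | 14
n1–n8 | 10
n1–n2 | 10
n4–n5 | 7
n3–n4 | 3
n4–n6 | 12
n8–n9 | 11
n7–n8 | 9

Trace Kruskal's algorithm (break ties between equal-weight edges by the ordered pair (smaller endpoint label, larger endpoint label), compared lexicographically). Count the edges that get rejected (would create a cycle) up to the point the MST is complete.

Sort edges by weight, then run Kruskal:
n3–n4 (3): add — endpoints in different components.
n4–n5 (7): add — endpoints in different components.
n7–n8 (9): add — endpoints in different components.
n1–n2 (10): add — endpoints in different components.
n1–n8 (10): add — endpoints in different components.
n1–n7 (11): skip — n7 and n1 already connected.
n8–n9 (11): add — endpoints in different components.
n4–n6 (12): add — endpoints in different components.
n3–n6 (14): skip — n3 and n6 already connected.
n4–n7 (15): add — endpoints in different components.
Edges rejected before the tree was complete: 2.

2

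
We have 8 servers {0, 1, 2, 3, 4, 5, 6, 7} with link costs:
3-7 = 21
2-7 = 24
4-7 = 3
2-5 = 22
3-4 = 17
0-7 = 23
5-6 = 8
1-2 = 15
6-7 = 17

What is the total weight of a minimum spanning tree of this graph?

105

Grow the tree from 7 using Prim:
Step 1: cheapest edge leaving the tree is 4-7 (3); add 4.
Step 2: cheapest edge leaving the tree is 3-4 (17); add 3.
Step 3: cheapest edge leaving the tree is 6-7 (17); add 6.
Step 4: cheapest edge leaving the tree is 5-6 (8); add 5.
Step 5: cheapest edge leaving the tree is 2-5 (22); add 2.
Step 6: cheapest edge leaving the tree is 1-2 (15); add 1.
Step 7: cheapest edge leaving the tree is 0-7 (23); add 0.
MST edges: 4-7, 3-4, 6-7, 5-6, 2-5, 1-2, 0-7; total weight 3+17+17+8+22+15+23 = 105.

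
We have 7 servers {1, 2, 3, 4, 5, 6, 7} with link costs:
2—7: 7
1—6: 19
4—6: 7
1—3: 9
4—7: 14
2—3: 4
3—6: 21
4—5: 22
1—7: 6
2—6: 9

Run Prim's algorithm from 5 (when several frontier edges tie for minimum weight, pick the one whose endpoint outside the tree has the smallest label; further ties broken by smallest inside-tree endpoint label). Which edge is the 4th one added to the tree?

Prim, starting at 5.
Step 1: cheapest edge leaving the tree is 4—5 (22); add 4.
Step 2: cheapest edge leaving the tree is 4—6 (7); add 6.
Step 3: cheapest edge leaving the tree is 2—6 (9); add 2.
Step 4: cheapest edge leaving the tree is 2—3 (4); add 3.
Step 5: cheapest edge leaving the tree is 2—7 (7); add 7.
Step 6: cheapest edge leaving the tree is 1—7 (6); add 1.
The 4th edge added is 2—3.

2-3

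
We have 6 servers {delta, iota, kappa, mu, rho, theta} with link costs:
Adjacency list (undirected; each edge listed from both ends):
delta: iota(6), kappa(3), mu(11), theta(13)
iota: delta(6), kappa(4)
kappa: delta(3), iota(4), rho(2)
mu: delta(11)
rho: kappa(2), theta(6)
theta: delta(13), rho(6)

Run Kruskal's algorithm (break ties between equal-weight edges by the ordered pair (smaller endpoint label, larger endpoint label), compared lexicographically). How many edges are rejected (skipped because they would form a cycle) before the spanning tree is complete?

1

Kruskal's algorithm — process edges by increasing weight (ties by edge label):
kappa–rho (2): add. Components now {mu} {kappa,rho} {delta} {iota} {theta}
delta–kappa (3): add. Components now {mu} {delta,kappa,rho} {iota} {theta}
iota–kappa (4): add. Components now {mu} {delta,iota,kappa,rho} {theta}
delta–iota (6): skip — delta and iota already connected.
rho–theta (6): add. Components now {mu} {delta,iota,kappa,rho,theta}
delta–mu (11): add. Components now {delta,iota,kappa,mu,rho,theta}
Edges rejected before the tree was complete: 1.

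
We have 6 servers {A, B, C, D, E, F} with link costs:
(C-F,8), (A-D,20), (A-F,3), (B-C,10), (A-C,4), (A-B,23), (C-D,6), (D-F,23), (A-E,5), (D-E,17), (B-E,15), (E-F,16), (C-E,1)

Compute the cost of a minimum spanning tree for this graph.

24

Sort edges by weight, then run Kruskal:
C-E (1): add — endpoints in different components.
A-F (3): add — endpoints in different components.
A-C (4): add — endpoints in different components.
A-E (5): skip — A and E already connected.
C-D (6): add — endpoints in different components.
C-F (8): skip — C and F already connected.
B-C (10): add — endpoints in different components.
MST edges: C-E, A-F, A-C, C-D, B-C; total weight 1+3+4+6+10 = 24.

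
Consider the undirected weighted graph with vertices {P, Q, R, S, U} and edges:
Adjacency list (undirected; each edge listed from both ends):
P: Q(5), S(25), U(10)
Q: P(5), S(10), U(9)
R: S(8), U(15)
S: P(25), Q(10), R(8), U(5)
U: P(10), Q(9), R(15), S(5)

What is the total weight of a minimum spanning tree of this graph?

Prim, starting at U.
Step 1: cheapest edge leaving the tree is S—U (5); add S.
Step 2: cheapest edge leaving the tree is R—S (8); add R.
Step 3: cheapest edge leaving the tree is Q—U (9); add Q.
Step 4: cheapest edge leaving the tree is P—Q (5); add P.
MST edges: S—U, R—S, Q—U, P—Q; total weight 5+8+9+5 = 27.

27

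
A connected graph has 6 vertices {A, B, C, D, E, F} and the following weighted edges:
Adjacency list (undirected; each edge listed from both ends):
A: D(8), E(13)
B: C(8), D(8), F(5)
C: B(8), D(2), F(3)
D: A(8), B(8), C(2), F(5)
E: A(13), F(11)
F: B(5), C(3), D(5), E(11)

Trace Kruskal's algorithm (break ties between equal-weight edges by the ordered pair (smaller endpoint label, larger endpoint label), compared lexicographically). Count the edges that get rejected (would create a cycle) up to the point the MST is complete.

3

Sort edges by weight, then run Kruskal:
C—D (2): add. Components now {A} {B} {C,D} {E} {F}
C—F (3): add. Components now {A} {B} {C,D,F} {E}
B—F (5): add. Components now {A} {B,C,D,F} {E}
D—F (5): skip — D and F already connected.
A—D (8): add. Components now {A,B,C,D,F} {E}
B—C (8): skip — B and C already connected.
B—D (8): skip — B and D already connected.
E—F (11): add. Components now {A,B,C,D,E,F}
Edges rejected before the tree was complete: 3.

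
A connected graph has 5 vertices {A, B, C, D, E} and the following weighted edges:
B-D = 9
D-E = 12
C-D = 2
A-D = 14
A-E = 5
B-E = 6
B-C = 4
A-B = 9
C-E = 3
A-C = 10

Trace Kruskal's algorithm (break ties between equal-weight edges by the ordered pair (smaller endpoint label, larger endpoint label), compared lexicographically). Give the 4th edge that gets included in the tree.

Kruskal: consider edges lightest-first.
C-D (2): add — endpoints in different components.
C-E (3): add — endpoints in different components.
B-C (4): add — endpoints in different components.
A-E (5): add — endpoints in different components.
The 4th edge added is A-E.

A-E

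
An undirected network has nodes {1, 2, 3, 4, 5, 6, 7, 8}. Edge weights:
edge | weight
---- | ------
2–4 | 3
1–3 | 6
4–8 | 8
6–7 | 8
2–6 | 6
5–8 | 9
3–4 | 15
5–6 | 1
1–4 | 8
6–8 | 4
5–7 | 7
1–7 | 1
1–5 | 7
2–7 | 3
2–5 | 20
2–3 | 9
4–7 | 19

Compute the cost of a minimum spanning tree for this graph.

24

Prim's algorithm from 3:
Step 1: cheapest edge leaving the tree is 1–3 (6); add 1.
Step 2: cheapest edge leaving the tree is 1–7 (1); add 7.
Step 3: cheapest edge leaving the tree is 2–7 (3); add 2.
Step 4: cheapest edge leaving the tree is 2–4 (3); add 4.
Step 5: cheapest edge leaving the tree is 2–6 (6); add 6.
Step 6: cheapest edge leaving the tree is 5–6 (1); add 5.
Step 7: cheapest edge leaving the tree is 6–8 (4); add 8.
MST edges: 1–3, 1–7, 2–7, 2–4, 2–6, 5–6, 6–8; total weight 6+1+3+3+6+1+4 = 24.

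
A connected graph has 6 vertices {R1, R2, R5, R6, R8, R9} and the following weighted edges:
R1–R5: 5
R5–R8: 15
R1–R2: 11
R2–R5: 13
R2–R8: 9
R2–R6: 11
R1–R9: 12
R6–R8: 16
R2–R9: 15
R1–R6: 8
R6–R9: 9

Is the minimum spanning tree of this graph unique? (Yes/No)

Sort edges by weight, then run Kruskal:
R1–R5 (5): add — endpoints in different components.
R1–R6 (8): add — endpoints in different components.
R2–R8 (9): add — endpoints in different components.
R6–R9 (9): add — endpoints in different components.
R1–R2 (11): add — endpoints in different components.
Non-tree edge R2–R6 has weight 11, equal to the heaviest edge on its tree cycle — swapping gives another MST of the same weight. Not unique.

No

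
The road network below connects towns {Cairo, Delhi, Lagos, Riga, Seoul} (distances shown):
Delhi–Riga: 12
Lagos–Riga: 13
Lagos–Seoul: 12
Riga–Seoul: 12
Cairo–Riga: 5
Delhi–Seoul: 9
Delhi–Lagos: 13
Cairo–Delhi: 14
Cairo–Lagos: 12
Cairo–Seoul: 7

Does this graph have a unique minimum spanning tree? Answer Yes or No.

Kruskal: consider edges lightest-first.
Cairo–Riga (5): add. Components now {Cairo,Riga} {Lagos} {Seoul} {Delhi}
Cairo–Seoul (7): add. Components now {Cairo,Riga,Seoul} {Lagos} {Delhi}
Delhi–Seoul (9): add. Components now {Cairo,Delhi,Riga,Seoul} {Lagos}
Cairo–Lagos (12): add. Components now {Cairo,Delhi,Lagos,Riga,Seoul}
Non-tree edge Lagos–Seoul has weight 12, equal to the heaviest edge on its tree cycle — swapping gives another MST of the same weight. Not unique.

No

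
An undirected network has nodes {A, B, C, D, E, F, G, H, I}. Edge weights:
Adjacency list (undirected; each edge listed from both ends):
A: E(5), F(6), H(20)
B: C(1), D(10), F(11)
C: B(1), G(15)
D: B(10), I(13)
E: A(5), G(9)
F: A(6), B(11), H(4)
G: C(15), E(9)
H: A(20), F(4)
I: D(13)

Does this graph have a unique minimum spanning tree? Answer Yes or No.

Kruskal's algorithm — process edges by increasing weight (ties by edge label):
B–C (1): add — endpoints in different components.
F–H (4): add — endpoints in different components.
A–E (5): add — endpoints in different components.
A–F (6): add — endpoints in different components.
E–G (9): add — endpoints in different components.
B–D (10): add — endpoints in different components.
B–F (11): add — endpoints in different components.
D–I (13): add — endpoints in different components.
Every non-tree edge has weight strictly greater than the heaviest edge on the tree path between its endpoints, so the MST is unique.

Yes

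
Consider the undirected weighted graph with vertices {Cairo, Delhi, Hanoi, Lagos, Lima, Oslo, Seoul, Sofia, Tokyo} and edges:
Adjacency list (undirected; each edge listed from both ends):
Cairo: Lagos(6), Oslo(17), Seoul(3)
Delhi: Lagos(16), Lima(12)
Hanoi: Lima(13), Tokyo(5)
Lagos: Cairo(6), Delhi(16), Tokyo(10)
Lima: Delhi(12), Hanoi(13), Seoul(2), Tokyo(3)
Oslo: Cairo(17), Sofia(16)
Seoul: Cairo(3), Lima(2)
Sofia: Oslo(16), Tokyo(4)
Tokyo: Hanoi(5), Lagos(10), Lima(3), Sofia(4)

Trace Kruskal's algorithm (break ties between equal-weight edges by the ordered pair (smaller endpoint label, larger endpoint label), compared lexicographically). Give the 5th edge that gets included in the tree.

Sort edges by weight, then run Kruskal:
Lima Seoul (2): add — endpoints in different components.
Cairo Seoul (3): add — endpoints in different components.
Lima Tokyo (3): add — endpoints in different components.
Sofia Tokyo (4): add — endpoints in different components.
Hanoi Tokyo (5): add — endpoints in different components.
Cairo Lagos (6): add — endpoints in different components.
Lagos Tokyo (10): skip — Tokyo and Lagos already connected.
Delhi Lima (12): add — endpoints in different components.
Hanoi Lima (13): skip — Hanoi and Lima already connected.
Delhi Lagos (16): skip — Delhi and Lagos already connected.
Oslo Sofia (16): add — endpoints in different components.
The 5th edge added is Hanoi Tokyo.

Hanoi-Tokyo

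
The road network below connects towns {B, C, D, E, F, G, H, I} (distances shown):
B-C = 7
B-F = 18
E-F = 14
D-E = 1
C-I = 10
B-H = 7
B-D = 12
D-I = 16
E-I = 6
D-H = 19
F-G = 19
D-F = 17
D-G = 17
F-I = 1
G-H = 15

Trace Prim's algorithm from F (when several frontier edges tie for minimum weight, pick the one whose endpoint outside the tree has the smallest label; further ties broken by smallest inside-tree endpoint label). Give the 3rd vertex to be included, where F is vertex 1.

Prim's algorithm from F:
Step 1: cheapest edge leaving the tree is F-I (1); add I.
Step 2: cheapest edge leaving the tree is E-I (6); add E.
Step 3: cheapest edge leaving the tree is D-E (1); add D.
Step 4: cheapest edge leaving the tree is C-I (10); add C.
Step 5: cheapest edge leaving the tree is B-C (7); add B.
Step 6: cheapest edge leaving the tree is B-H (7); add H.
Step 7: cheapest edge leaving the tree is G-H (15); add G.
Vertex order: F, I, E, D, C, B, H, G. The 3rd vertex is E.

E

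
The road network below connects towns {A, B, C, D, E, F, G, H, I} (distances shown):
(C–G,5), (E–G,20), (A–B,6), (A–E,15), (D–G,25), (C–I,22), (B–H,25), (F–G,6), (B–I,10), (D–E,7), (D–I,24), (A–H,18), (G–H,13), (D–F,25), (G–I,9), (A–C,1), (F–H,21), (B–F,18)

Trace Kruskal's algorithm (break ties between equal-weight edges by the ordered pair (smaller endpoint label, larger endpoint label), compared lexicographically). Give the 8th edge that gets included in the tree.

Sort edges by weight, then run Kruskal:
A–C (1): add — endpoints in different components.
C–G (5): add — endpoints in different components.
A–B (6): add — endpoints in different components.
F–G (6): add — endpoints in different components.
D–E (7): add — endpoints in different components.
G–I (9): add — endpoints in different components.
B–I (10): skip — B and I already connected.
G–H (13): add — endpoints in different components.
A–E (15): add — endpoints in different components.
The 8th edge added is A–E.

A-E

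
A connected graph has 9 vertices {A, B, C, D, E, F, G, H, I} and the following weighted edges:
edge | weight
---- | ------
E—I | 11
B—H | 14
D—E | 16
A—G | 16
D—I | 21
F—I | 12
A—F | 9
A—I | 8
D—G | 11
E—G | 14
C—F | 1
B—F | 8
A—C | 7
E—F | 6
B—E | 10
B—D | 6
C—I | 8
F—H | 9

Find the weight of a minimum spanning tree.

Kruskal: consider edges lightest-first.
C—F (1): add — endpoints in different components.
B—D (6): add — endpoints in different components.
E—F (6): add — endpoints in different components.
A—C (7): add — endpoints in different components.
A—I (8): add — endpoints in different components.
B—F (8): add — endpoints in different components.
C—I (8): skip — C and I already connected.
A—F (9): skip — A and F already connected.
F—H (9): add — endpoints in different components.
B—E (10): skip — B and E already connected.
D—G (11): add — endpoints in different components.
MST edges: C—F, B—D, E—F, A—C, A—I, B—F, F—H, D—G; total weight 1+6+6+7+8+8+9+11 = 56.

56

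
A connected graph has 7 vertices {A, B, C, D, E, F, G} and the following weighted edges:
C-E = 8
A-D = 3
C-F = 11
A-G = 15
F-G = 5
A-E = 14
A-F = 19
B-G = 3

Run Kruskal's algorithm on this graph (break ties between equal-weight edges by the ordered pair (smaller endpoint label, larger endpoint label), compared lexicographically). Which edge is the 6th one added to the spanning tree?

A-E

Kruskal's algorithm — process edges by increasing weight (ties by edge label):
A-D (3): add — endpoints in different components.
B-G (3): add — endpoints in different components.
F-G (5): add — endpoints in different components.
C-E (8): add — endpoints in different components.
C-F (11): add — endpoints in different components.
A-E (14): add — endpoints in different components.
The 6th edge added is A-E.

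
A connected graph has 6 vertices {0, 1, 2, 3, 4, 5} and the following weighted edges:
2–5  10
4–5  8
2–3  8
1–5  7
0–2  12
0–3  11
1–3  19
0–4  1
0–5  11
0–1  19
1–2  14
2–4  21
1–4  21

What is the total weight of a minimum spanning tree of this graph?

34

Sort edges by weight, then run Kruskal:
0–4 (1): add — endpoints in different components.
1–5 (7): add — endpoints in different components.
2–3 (8): add — endpoints in different components.
4–5 (8): add — endpoints in different components.
2–5 (10): add — endpoints in different components.
MST edges: 0–4, 1–5, 2–3, 4–5, 2–5; total weight 1+7+8+8+10 = 34.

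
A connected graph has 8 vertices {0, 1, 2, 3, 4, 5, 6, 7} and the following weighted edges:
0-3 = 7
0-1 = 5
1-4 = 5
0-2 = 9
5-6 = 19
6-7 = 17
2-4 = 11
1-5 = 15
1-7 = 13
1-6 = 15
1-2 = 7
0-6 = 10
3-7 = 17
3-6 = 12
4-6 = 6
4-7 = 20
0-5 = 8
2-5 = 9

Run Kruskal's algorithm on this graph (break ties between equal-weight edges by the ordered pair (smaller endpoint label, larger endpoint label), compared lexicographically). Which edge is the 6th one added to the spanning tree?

Kruskal's algorithm — process edges by increasing weight (ties by edge label):
0-1 (5): add — endpoints in different components.
1-4 (5): add — endpoints in different components.
4-6 (6): add — endpoints in different components.
0-3 (7): add — endpoints in different components.
1-2 (7): add — endpoints in different components.
0-5 (8): add — endpoints in different components.
0-2 (9): skip — 0 and 2 already connected.
2-5 (9): skip — 2 and 5 already connected.
0-6 (10): skip — 0 and 6 already connected.
2-4 (11): skip — 2 and 4 already connected.
3-6 (12): skip — 3 and 6 already connected.
1-7 (13): add — endpoints in different components.
The 6th edge added is 0-5.

0-5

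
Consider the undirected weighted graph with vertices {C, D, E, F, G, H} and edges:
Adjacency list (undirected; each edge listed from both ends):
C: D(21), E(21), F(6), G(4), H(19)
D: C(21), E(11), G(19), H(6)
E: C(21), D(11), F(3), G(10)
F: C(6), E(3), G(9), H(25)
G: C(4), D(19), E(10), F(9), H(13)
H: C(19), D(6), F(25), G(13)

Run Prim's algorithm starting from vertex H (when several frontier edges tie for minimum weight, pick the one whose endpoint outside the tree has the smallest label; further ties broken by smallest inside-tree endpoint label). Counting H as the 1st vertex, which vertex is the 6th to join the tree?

Prim, starting at H.
Step 1: cheapest edge leaving the tree is D H (6); add D.
Step 2: cheapest edge leaving the tree is D E (11); add E.
Step 3: cheapest edge leaving the tree is E F (3); add F.
Step 4: cheapest edge leaving the tree is C F (6); add C.
Step 5: cheapest edge leaving the tree is C G (4); add G.
Vertex order: H, D, E, F, C, G. The 6th vertex is G.

G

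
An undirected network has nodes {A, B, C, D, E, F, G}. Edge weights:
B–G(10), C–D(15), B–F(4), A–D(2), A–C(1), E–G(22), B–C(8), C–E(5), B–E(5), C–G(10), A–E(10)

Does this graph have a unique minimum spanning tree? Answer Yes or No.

Sort edges by weight, then run Kruskal:
A–C (1): add. Components now {A,C} {B} {D} {E} {F} {G}
A–D (2): add. Components now {A,C,D} {B} {E} {F} {G}
B–F (4): add. Components now {A,C,D} {B,F} {E} {G}
B–E (5): add. Components now {A,C,D} {B,E,F} {G}
C–E (5): add. Components now {A,B,C,D,E,F} {G}
B–C (8): skip — B and C already connected.
A–E (10): skip — A and E already connected.
B–G (10): add. Components now {A,B,C,D,E,F,G}
Non-tree edge C–G has weight 10, equal to the heaviest edge on its tree cycle — swapping gives another MST of the same weight. Not unique.

No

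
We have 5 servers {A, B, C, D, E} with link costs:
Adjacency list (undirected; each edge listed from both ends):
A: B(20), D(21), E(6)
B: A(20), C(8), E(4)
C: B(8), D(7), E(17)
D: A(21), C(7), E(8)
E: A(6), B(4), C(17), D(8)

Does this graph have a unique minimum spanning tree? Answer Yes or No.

No

Kruskal's algorithm — process edges by increasing weight (ties by edge label):
B—E (4): add — endpoints in different components.
A—E (6): add — endpoints in different components.
C—D (7): add — endpoints in different components.
B—C (8): add — endpoints in different components.
Non-tree edge D—E has weight 8, equal to the heaviest edge on its tree cycle — swapping gives another MST of the same weight. Not unique.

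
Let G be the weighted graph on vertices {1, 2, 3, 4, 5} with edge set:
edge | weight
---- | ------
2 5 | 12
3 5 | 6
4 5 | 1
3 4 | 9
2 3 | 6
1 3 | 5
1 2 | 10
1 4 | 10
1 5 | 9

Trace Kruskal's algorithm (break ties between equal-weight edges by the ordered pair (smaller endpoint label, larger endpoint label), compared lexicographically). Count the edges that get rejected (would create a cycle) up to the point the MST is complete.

Kruskal: consider edges lightest-first.
4 5 (1): add — endpoints in different components.
1 3 (5): add — endpoints in different components.
2 3 (6): add — endpoints in different components.
3 5 (6): add — endpoints in different components.
Edges rejected before the tree was complete: 0.

0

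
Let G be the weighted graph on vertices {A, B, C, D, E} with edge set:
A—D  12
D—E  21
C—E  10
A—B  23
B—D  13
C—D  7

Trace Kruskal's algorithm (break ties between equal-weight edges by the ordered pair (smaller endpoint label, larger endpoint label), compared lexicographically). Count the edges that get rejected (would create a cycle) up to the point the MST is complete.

0

Kruskal's algorithm — process edges by increasing weight (ties by edge label):
C—D (7): add. Components now {A} {B} {C,D} {E}
C—E (10): add. Components now {A} {B} {C,D,E}
A—D (12): add. Components now {A,C,D,E} {B}
B—D (13): add. Components now {A,B,C,D,E}
Edges rejected before the tree was complete: 0.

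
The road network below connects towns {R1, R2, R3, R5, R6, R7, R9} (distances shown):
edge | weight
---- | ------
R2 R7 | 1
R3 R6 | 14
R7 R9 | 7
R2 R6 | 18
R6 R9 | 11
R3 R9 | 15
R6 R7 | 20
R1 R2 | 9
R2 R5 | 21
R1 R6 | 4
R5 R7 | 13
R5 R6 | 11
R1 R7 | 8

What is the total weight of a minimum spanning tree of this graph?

Grow the tree from R5 using Prim:
Step 1: cheapest edge leaving the tree is R5 R6 (11); add R6.
Step 2: cheapest edge leaving the tree is R1 R6 (4); add R1.
Step 3: cheapest edge leaving the tree is R1 R7 (8); add R7.
Step 4: cheapest edge leaving the tree is R2 R7 (1); add R2.
Step 5: cheapest edge leaving the tree is R7 R9 (7); add R9.
Step 6: cheapest edge leaving the tree is R3 R6 (14); add R3.
MST edges: R5 R6, R1 R6, R1 R7, R2 R7, R7 R9, R3 R6; total weight 11+4+8+1+7+14 = 45.

45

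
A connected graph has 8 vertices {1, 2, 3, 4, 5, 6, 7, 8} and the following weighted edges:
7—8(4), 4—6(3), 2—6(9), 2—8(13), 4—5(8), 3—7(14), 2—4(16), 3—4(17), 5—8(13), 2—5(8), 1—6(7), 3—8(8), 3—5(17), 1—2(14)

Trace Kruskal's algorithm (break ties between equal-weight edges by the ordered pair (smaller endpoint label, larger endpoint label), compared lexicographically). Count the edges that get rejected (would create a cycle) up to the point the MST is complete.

Kruskal: consider edges lightest-first.
4—6 (3): add — endpoints in different components.
7—8 (4): add — endpoints in different components.
1—6 (7): add — endpoints in different components.
2—5 (8): add — endpoints in different components.
3—8 (8): add — endpoints in different components.
4—5 (8): add — endpoints in different components.
2—6 (9): skip — 2 and 6 already connected.
2—8 (13): add — endpoints in different components.
Edges rejected before the tree was complete: 1.

1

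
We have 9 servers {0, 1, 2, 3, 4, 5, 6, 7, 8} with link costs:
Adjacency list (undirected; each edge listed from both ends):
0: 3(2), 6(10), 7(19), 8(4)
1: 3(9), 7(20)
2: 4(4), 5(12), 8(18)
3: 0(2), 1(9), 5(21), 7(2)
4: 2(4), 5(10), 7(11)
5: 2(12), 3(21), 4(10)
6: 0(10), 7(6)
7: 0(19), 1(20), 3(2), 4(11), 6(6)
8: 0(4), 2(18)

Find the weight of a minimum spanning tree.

Prim, starting at 6.
Step 1: cheapest edge leaving the tree is 6 7 (6); add 7.
Step 2: cheapest edge leaving the tree is 3 7 (2); add 3.
Step 3: cheapest edge leaving the tree is 0 3 (2); add 0.
Step 4: cheapest edge leaving the tree is 0 8 (4); add 8.
Step 5: cheapest edge leaving the tree is 1 3 (9); add 1.
Step 6: cheapest edge leaving the tree is 4 7 (11); add 4.
Step 7: cheapest edge leaving the tree is 2 4 (4); add 2.
Step 8: cheapest edge leaving the tree is 4 5 (10); add 5.
MST edges: 6 7, 3 7, 0 3, 0 8, 1 3, 4 7, 2 4, 4 5; total weight 6+2+2+4+9+11+4+10 = 48.

48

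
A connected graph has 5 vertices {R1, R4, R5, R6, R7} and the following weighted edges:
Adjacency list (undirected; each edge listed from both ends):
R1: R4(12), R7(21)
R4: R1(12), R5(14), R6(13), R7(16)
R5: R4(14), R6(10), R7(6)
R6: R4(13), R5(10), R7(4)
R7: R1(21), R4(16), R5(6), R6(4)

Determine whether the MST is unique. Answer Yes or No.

Yes

Sort edges by weight, then run Kruskal:
R6–R7 (4): add — endpoints in different components.
R5–R7 (6): add — endpoints in different components.
R5–R6 (10): skip — R6 and R5 already connected.
R1–R4 (12): add — endpoints in different components.
R4–R6 (13): add — endpoints in different components.
Every non-tree edge has weight strictly greater than the heaviest edge on the tree path between its endpoints, so the MST is unique.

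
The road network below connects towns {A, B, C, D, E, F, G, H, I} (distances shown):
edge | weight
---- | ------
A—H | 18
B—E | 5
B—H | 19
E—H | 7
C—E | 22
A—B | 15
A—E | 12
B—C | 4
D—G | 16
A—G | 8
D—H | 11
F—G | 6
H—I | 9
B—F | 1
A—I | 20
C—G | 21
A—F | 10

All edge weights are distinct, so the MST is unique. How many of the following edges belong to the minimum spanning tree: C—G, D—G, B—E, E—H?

Kruskal: consider edges lightest-first.
B—F (1): add — endpoints in different components.
B—C (4): add — endpoints in different components.
B—E (5): add — endpoints in different components.
F—G (6): add — endpoints in different components.
E—H (7): add — endpoints in different components.
A—G (8): add — endpoints in different components.
H—I (9): add — endpoints in different components.
A—F (10): skip — A and F already connected.
D—H (11): add — endpoints in different components.
MST edge set: {B—F, B—C, B—E, F—G, E—H, A—G, H—I, D—H}.
Of the listed edges, {B—E, E—H} are in the MST → 2.

2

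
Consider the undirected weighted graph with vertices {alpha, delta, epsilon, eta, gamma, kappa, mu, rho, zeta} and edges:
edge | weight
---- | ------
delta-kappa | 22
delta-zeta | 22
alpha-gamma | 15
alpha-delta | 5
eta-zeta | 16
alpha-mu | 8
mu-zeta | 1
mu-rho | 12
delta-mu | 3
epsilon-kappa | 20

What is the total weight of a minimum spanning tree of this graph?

Prim, starting at mu.
Step 1: cheapest edge leaving the tree is mu-zeta (1); add zeta.
Step 2: cheapest edge leaving the tree is delta-mu (3); add delta.
Step 3: cheapest edge leaving the tree is alpha-delta (5); add alpha.
Step 4: cheapest edge leaving the tree is mu-rho (12); add rho.
Step 5: cheapest edge leaving the tree is alpha-gamma (15); add gamma.
Step 6: cheapest edge leaving the tree is eta-zeta (16); add eta.
Step 7: cheapest edge leaving the tree is delta-kappa (22); add kappa.
Step 8: cheapest edge leaving the tree is epsilon-kappa (20); add epsilon.
MST edges: mu-zeta, delta-mu, alpha-delta, mu-rho, alpha-gamma, eta-zeta, delta-kappa, epsilon-kappa; total weight 1+3+5+12+15+16+22+20 = 94.

94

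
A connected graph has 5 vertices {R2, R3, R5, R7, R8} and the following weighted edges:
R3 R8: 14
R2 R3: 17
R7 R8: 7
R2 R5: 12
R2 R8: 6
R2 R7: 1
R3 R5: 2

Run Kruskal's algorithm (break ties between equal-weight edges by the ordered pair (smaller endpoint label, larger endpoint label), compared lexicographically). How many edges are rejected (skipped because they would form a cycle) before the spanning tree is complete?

Kruskal's algorithm — process edges by increasing weight (ties by edge label):
R2 R7 (1): add — endpoints in different components.
R3 R5 (2): add — endpoints in different components.
R2 R8 (6): add — endpoints in different components.
R7 R8 (7): skip — R7 and R8 already connected.
R2 R5 (12): add — endpoints in different components.
Edges rejected before the tree was complete: 1.

1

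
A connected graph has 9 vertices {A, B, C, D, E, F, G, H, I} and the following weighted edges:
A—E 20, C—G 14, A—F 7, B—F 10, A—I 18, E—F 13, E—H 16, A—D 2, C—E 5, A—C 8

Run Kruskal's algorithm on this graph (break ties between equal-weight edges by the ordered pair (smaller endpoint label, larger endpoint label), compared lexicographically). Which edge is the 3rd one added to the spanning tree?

A-F

Kruskal's algorithm — process edges by increasing weight (ties by edge label):
A—D (2): add — endpoints in different components.
C—E (5): add — endpoints in different components.
A—F (7): add — endpoints in different components.
A—C (8): add — endpoints in different components.
B—F (10): add — endpoints in different components.
E—F (13): skip — E and F already connected.
C—G (14): add — endpoints in different components.
E—H (16): add — endpoints in different components.
A—I (18): add — endpoints in different components.
The 3rd edge added is A—F.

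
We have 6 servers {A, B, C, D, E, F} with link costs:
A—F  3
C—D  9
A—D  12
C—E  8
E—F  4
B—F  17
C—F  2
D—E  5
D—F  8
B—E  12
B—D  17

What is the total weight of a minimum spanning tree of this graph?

Grow the tree from F using Prim:
Step 1: frontier [C—F 2, A—F 3, E—F 4, D—F 8, B—F 17] → take C—F (2); add C.
Step 2: frontier [C—E 8, C—D 9, A—F 3, E—F 4, D—F 8, B—F 17] → take A—F (3); add A.
Step 3: frontier [A—D 12, C—E 8, C—D 9, E—F 4, D—F 8, B—F 17] → take E—F (4); add E.
Step 4: frontier [A—D 12, C—D 9, D—E 5, B—E 12, D—F 8, B—F 17] → take D—E (5); add D.
Step 5: frontier [B—D 17, B—E 12, B—F 17] → take B—E (12); add B.
MST edges: C—F, A—F, E—F, D—E, B—E; total weight 2+3+4+5+12 = 26.

26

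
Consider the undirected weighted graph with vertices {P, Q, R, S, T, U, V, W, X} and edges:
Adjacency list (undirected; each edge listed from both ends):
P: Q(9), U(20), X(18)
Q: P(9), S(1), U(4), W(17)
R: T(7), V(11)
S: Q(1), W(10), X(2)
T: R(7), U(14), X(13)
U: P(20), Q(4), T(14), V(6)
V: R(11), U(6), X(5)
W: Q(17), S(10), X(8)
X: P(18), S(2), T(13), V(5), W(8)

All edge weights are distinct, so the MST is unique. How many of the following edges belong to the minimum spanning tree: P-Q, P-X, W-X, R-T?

3

Kruskal's algorithm — process edges by increasing weight (ties by edge label):
Q-S (1): add — endpoints in different components.
S-X (2): add — endpoints in different components.
Q-U (4): add — endpoints in different components.
V-X (5): add — endpoints in different components.
U-V (6): skip — V and U already connected.
R-T (7): add — endpoints in different components.
W-X (8): add — endpoints in different components.
P-Q (9): add — endpoints in different components.
S-W (10): skip — W and S already connected.
R-V (11): add — endpoints in different components.
MST edge set: {Q-S, S-X, Q-U, V-X, R-T, W-X, P-Q, R-V}.
Of the listed edges, {P-Q, W-X, R-T} are in the MST → 3.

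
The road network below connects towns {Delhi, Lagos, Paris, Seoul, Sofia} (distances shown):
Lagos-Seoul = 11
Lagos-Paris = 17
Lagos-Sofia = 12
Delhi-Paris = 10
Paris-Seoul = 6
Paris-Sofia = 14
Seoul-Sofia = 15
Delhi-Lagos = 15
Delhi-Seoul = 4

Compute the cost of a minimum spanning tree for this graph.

Sort edges by weight, then run Kruskal:
Delhi-Seoul (4): add. Components now {Lagos} {Paris} {Delhi,Seoul} {Sofia}
Paris-Seoul (6): add. Components now {Lagos} {Delhi,Paris,Seoul} {Sofia}
Delhi-Paris (10): skip — Paris and Delhi already connected.
Lagos-Seoul (11): add. Components now {Delhi,Lagos,Paris,Seoul} {Sofia}
Lagos-Sofia (12): add. Components now {Delhi,Lagos,Paris,Seoul,Sofia}
MST edges: Delhi-Seoul, Paris-Seoul, Lagos-Seoul, Lagos-Sofia; total weight 4+6+11+12 = 33.

33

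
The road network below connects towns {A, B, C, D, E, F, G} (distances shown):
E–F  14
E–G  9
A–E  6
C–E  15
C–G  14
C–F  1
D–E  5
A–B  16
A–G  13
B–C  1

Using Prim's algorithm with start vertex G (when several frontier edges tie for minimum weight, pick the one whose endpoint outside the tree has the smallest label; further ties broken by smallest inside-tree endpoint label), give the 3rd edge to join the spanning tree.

A-E

Prim, starting at G.
Step 1: frontier [E–G 9, A–G 13, C–G 14] → take E–G (9); add E.
Step 2: frontier [D–E 5, A–E 6, E–F 14, C–E 15, A–G 13, C–G 14] → take D–E (5); add D.
Step 3: frontier [A–E 6, E–F 14, C–E 15, A–G 13, C–G 14] → take A–E (6); add A.
Step 4: frontier [A–B 16, E–F 14, C–E 15, C–G 14] → take C–G (14); add C.
Step 5: frontier [A–B 16, B–C 1, C–F 1, E–F 14] → take B–C (1); add B.
Step 6: frontier [C–F 1, E–F 14] → take C–F (1); add F.
The 3rd edge added is A–E.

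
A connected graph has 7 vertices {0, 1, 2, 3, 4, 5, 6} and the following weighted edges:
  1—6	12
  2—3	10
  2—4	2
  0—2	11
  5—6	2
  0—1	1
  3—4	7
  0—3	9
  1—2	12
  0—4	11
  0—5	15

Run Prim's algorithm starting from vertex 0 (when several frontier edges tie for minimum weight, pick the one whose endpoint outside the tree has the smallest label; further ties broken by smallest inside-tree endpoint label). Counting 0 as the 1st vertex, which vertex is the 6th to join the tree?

Grow the tree from 0 using Prim:
Step 1: frontier [0—1 1, 0—3 9, 0—2 11, 0—4 11, 0—5 15] → take 0—1 (1); add 1.
Step 2: frontier [0—3 9, 0—2 11, 0—4 11, 0—5 15, 1—2 12, 1—6 12] → take 0—3 (9); add 3.
Step 3: frontier [0—2 11, 0—4 11, 0—5 15, 1—2 12, 1—6 12, 3—4 7, 2—3 10] → take 3—4 (7); add 4.
Step 4: frontier [0—2 11, 0—5 15, 1—2 12, 1—6 12, 2—3 10, 2—4 2] → take 2—4 (2); add 2.
Step 5: frontier [0—5 15, 1—6 12] → take 1—6 (12); add 6.
Step 6: frontier [0—5 15, 5—6 2] → take 5—6 (2); add 5.
Vertex order: 0, 1, 3, 4, 2, 6, 5. The 6th vertex is 6.

6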